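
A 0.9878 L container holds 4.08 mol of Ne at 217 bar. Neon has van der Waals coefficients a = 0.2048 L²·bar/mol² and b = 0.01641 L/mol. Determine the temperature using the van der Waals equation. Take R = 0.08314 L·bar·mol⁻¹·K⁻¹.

T = (P + a n²/V²)(V − nb)/(nR)
P + a n²/V² = 217 + (0.2048)(4.08)²/(0.9878)² = 220.49 bar
V − nb = 0.9878 − (4.08)(0.01641) = 0.92085 L
T = (220.49)(0.92085)/((4.08)(0.08314)) = 598.6 K

T ≈ 598.6 K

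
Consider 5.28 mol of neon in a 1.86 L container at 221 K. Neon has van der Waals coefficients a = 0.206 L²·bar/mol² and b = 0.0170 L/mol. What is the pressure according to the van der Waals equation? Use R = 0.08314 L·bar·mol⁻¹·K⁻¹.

P = nRT/(V − nb) − a n²/V²
nRT/(V − nb) = (5.28)(0.08314)(221)/(1.86 − 5.28×0.0170) = 97.014/1.7702 = 54.804 bar
a n²/V² = (0.206)(5.28)²/(1.86)² = 1.6600 bar
P = 54.804 − 1.6600 = 53.14 bar

P ≈ 53.14 bar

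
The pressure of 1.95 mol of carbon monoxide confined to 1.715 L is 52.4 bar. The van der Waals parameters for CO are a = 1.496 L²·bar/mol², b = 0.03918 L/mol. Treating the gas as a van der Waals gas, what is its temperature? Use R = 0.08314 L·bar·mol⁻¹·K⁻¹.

T ≈ 549.2 K

T = (P + a n²/V²)(V − nb)/(nR)
P + a n²/V² = 52.4 + (1.496)(1.95)²/(1.715)² = 54.334 bar
V − nb = 1.715 − (1.95)(0.03918) = 1.6386 L
T = (54.334)(1.6386)/((1.95)(0.08314)) = 549.2 K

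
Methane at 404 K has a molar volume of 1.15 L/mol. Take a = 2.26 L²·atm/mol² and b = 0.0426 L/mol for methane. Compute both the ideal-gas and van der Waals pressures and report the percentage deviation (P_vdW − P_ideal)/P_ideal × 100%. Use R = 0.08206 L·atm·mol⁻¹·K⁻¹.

-2.08 %

Ideal: P_ideal = RT/V_m = (0.08206)(404)/1.15 = 28.8280 atm
vdW: P = RT/(V_m − b) − a/V_m² = 33.1522/1.10740 − 2.26/1.32250 = 29.9370 − 1.70888 = 28.2281 atm
% deviation = (28.2281 − 28.8280)/28.8280 × 100% = -2.08%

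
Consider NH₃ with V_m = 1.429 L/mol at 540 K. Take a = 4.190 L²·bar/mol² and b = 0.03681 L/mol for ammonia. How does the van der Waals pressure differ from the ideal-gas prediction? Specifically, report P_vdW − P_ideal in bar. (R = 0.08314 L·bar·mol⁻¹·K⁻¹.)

ΔP ≈ -1.221 bar

Ideal: P_ideal = RT/V_m = (0.08314)(540)/1.429 = 31.4175 bar
vdW: P = RT/(V_m − b) − a/V_m² = 44.8956/1.39219 − 4.190/2.04204 = 32.2482 − 2.05187 = 30.1963 bar
ΔP = 30.1963 − 31.4175 = -1.221 bar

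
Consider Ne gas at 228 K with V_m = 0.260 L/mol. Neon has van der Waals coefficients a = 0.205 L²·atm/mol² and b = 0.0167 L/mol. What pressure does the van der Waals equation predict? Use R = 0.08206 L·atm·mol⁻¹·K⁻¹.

P ≈ 73.87 atm

P = RT/(V_m − b) − a/V_m²
RT/(V_m − b) = (0.08206)(228)/(0.260 − 0.0167) = 18.710/0.24330 = 76.901 atm
a/V_m² = 0.205/(0.260)² = 3.0325 atm
P = 76.901 − 3.0325 = 73.87 atm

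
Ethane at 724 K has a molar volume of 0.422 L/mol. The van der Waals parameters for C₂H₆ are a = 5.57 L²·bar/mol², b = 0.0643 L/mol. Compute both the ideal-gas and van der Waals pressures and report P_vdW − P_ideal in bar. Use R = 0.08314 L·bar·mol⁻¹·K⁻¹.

ΔP ≈ -5.64 bar

Ideal: P_ideal = RT/V_m = (0.08314)(724)/0.422 = 142.638 bar
vdW: P = RT/(V_m − b) − a/V_m² = 60.1934/0.357700 − 5.57/0.178084 = 168.279 − 31.2774 = 137.002 bar
ΔP = 137.002 − 142.638 = -5.64 bar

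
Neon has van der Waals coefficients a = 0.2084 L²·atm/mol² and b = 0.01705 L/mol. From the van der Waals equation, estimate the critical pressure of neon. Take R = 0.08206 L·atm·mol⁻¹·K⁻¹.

For a van der Waals gas, P_c = a/(27b²).
P_c = 0.2084/(27×(0.01705)²) = 0.2084/0.0078490 = 26.55 atm

P_c ≈ 26.55 atm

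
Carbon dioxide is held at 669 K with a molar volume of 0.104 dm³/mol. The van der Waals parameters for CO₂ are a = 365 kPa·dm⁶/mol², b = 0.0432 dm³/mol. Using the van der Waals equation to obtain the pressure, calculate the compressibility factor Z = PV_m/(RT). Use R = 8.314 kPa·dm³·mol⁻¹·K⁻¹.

P = RT/(V_m − b) − a/V_m² = (8.314)(669)/(0.104 − 0.0432) − 365/(0.104)²
  = 5562.1/0.060800 − 33746 = 91482 − 33746 = 57736 kPa
Z = PV_m/(RT) = (57736)(0.104)/((8.314)(669)) = 6004.5/5562.1 = 1.080

Z ≈ 1.080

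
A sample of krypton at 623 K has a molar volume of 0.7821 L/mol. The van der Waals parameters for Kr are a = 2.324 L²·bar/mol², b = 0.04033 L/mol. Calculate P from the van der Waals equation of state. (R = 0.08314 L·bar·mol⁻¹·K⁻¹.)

P ≈ 66.03 bar

P = RT/(V_m − b) − a/V_m²
RT/(V_m − b) = (0.08314)(623)/(0.7821 − 0.04033) = 51.796/0.74177 = 69.828 bar
a/V_m² = 2.324/(0.7821)² = 3.7994 bar
P = 69.828 − 3.7994 = 66.03 bar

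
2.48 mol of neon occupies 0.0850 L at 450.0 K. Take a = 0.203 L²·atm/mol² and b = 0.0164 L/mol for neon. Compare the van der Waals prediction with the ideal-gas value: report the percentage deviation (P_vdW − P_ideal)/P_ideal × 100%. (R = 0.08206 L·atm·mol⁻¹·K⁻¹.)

Ideal: P_ideal = nRT/V = (2.48)(0.08206)(450.0)/0.0850 = 1077.40 atm
vdW: P = nRT/(V − nb) − a n²/V² = 91.5790/0.0443280 − 1.24853/0.00722500 = 2065.94 − 172.807 = 1893.13 atm
% deviation = (1893.13 − 1077.40)/1077.40 × 100% = 75.71%

75.71 %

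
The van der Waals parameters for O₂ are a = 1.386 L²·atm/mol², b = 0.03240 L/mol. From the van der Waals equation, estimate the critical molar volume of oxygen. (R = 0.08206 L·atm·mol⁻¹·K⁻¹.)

For a van der Waals gas, V_m,c = 3b.
V_m,c = 3×0.03240 = 0.09720 L/mol

V_m,c ≈ 0.09720 L/mol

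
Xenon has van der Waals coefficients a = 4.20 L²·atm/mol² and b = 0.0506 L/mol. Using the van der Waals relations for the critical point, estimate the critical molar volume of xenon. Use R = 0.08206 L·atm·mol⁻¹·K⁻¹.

V_m,c ≈ 0.1518 L/mol

For a van der Waals gas, V_m,c = 3b.
V_m,c = 3×0.0506 = 0.1518 L/mol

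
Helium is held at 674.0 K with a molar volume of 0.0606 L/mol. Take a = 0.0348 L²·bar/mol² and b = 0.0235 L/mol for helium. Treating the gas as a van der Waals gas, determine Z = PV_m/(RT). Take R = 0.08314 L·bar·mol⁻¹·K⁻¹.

Z ≈ 1.623

P = RT/(V_m − b) − a/V_m² = (0.08314)(674.0)/(0.0606 − 0.0235) − 0.0348/(0.0606)²
  = 56.036/0.037100 − 9.4762 = 1510.4 − 9.4762 = 1500.9 bar
Z = PV_m/(RT) = (1500.9)(0.0606)/((0.08314)(674.0)) = 90.955/56.036 = 1.623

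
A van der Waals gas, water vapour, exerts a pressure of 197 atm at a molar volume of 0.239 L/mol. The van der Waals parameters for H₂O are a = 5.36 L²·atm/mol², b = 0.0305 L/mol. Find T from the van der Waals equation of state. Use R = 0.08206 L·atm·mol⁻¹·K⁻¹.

T ≈ 739.0 K

T = (P + a/V_m²)(V_m − b)/R
P + a/V_m² = 197 + 5.36/(0.239)² = 290.84 atm
V_m − b = 0.239 − 0.0305 = 0.20850 L/mol
T = (290.84)(0.20850)/0.08206 = 739.0 K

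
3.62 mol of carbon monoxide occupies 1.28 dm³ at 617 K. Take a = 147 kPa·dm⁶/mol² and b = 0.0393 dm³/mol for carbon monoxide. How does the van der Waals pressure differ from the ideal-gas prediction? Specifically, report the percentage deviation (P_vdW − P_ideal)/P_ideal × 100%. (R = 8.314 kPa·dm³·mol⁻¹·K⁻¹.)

4.40 %

Ideal: P_ideal = nRT/V = (3.62)(8.314)(617)/1.28 = 14507.5 kPa
vdW: P = nRT/(V − nb) − a n²/V² = 18569.7/1.13773 − 1926.35/1.63840 = 16321.7 − 1175.75 = 15146.0 kPa
% deviation = (15146.0 − 14507.5)/14507.5 × 100% = 4.40%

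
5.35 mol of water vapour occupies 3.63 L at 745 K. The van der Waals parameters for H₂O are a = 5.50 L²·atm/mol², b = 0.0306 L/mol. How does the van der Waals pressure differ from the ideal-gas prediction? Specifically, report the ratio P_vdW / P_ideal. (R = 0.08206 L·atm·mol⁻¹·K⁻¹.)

P_vdW / P_ideal ≈ 0.9146

Ideal: P_ideal = nRT/V = (5.35)(0.08206)(745)/3.63 = 90.1021 atm
vdW: P = nRT/(V − nb) − a n²/V² = 327.071/3.46629 − 157.424/13.1769 = 94.3577 − 11.9470 = 82.4107 atm
Ratio = 82.4107/90.1021 = 0.9146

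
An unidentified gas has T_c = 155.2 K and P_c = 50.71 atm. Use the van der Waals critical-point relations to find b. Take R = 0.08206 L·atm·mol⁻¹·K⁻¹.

From T_c = 8a/(27Rb) and P_c = a/(27b²): b = R T_c/(8 P_c).
b = (0.08206)(155.2)/(8×50.71) = 12.736/405.68 = 0.03139 L/mol

b ≈ 0.03139 L/mol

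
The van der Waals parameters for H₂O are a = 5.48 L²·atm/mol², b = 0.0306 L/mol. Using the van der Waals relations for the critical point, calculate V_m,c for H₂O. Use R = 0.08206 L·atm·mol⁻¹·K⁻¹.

For a van der Waals gas, V_m,c = 3b.
V_m,c = 3×0.0306 = 0.09180 L/mol

V_m,c ≈ 0.09180 L/mol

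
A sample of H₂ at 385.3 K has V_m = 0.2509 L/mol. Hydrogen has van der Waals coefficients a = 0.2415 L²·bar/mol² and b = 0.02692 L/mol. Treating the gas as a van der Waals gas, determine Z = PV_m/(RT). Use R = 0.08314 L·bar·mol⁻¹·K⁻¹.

P = RT/(V_m − b) − a/V_m² = (0.08314)(385.3)/(0.2509 − 0.02692) − 0.2415/(0.2509)²
  = 32.034/0.22398 − 3.8363 = 143.02 − 3.8363 = 139.18 bar
Z = PV_m/(RT) = (139.18)(0.2509)/((0.08314)(385.3)) = 34.920/32.034 = 1.090

Z ≈ 1.090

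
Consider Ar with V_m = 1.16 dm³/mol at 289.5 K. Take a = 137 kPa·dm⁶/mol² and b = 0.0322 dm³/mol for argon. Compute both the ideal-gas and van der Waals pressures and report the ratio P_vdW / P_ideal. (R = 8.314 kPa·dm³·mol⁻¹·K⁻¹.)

Ideal: P_ideal = RT/V_m = (8.314)(289.5)/1.16 = 2074.92 kPa
vdW: P = RT/(V_m − b) − a/V_m² = 2406.90/1.12780 − 137/1.34560 = 2134.15 − 101.813 = 2032.34 kPa
Ratio = 2032.34/2074.92 = 0.9795

P_vdW / P_ideal ≈ 0.9795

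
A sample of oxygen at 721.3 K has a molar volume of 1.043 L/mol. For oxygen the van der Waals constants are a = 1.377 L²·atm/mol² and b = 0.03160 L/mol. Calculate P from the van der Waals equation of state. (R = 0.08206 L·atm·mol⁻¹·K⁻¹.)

P = RT/(V_m − b) − a/V_m²
RT/(V_m − b) = (0.08206)(721.3)/(1.043 − 0.03160) = 59.190/1.0114 = 58.523 atm
a/V_m² = 1.377/(1.043)² = 1.2658 atm
P = 58.523 − 1.2658 = 57.26 atm

P ≈ 57.26 atm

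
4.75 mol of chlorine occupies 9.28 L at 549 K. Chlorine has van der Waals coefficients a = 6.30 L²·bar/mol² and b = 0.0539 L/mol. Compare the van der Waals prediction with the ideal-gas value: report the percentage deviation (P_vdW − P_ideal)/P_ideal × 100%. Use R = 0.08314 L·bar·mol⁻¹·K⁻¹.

-4.23 %

Ideal: P_ideal = nRT/V = (4.75)(0.08314)(549)/9.28 = 23.3630 bar
vdW: P = nRT/(V − nb) − a n²/V² = 216.808/9.02398 − 142.144/86.1184 = 24.0258 − 1.65056 = 22.3752 bar
% deviation = (22.3752 − 23.3630)/23.3630 × 100% = -4.23%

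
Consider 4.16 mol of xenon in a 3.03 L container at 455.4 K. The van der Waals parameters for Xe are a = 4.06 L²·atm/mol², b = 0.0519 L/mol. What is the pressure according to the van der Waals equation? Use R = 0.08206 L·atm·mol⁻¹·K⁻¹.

P = nRT/(V − nb) − a n²/V²
nRT/(V − nb) = (4.16)(0.08206)(455.4)/(3.03 − 4.16×0.0519) = 155.46/2.8141 = 55.243 atm
a n²/V² = (4.06)(4.16)²/(3.03)² = 7.6529 atm
P = 55.243 − 7.6529 = 47.59 atm

P ≈ 47.59 atm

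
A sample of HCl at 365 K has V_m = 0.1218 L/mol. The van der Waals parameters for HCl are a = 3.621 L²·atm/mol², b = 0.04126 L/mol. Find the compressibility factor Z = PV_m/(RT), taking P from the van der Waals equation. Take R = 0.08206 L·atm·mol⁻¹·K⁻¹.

Z ≈ 0.5197

P = RT/(V_m − b) − a/V_m² = (0.08206)(365)/(0.1218 − 0.04126) − 3.621/(0.1218)²
  = 29.952/0.080540 − 244.08 = 371.89 − 244.08 = 127.81 atm
Z = PV_m/(RT) = (127.81)(0.1218)/((0.08206)(365)) = 15.567/29.952 = 0.5197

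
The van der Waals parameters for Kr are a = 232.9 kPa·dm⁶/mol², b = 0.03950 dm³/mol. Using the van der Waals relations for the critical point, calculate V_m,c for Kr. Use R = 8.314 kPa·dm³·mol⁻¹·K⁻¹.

V_m,c ≈ 0.1185 dm³/mol

For a van der Waals gas, V_m,c = 3b.
V_m,c = 3×0.03950 = 0.1185 dm³/mol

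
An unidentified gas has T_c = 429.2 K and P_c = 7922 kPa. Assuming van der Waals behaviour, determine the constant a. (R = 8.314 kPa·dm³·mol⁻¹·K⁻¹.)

From T_c = 8a/(27Rb) and P_c = a/(27b²): a = 27 R² T_c²/(64 P_c).
a = 27×(8.314)²×(429.2)²/(64×7922) = 343797909/507008 = 678.1 kPa·dm⁶/mol²

a ≈ 678.1 kPa·dm⁶/mol²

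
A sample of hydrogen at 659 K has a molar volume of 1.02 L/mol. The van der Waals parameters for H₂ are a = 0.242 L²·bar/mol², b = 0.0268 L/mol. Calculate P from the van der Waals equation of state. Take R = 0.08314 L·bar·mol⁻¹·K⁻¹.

P = RT/(V_m − b) − a/V_m²
RT/(V_m − b) = (0.08314)(659)/(1.02 − 0.0268) = 54.789/0.99320 = 55.164 bar
a/V_m² = 0.242/(1.02)² = 0.23260 bar
P = 55.164 − 0.23260 = 54.93 bar

P ≈ 54.93 bar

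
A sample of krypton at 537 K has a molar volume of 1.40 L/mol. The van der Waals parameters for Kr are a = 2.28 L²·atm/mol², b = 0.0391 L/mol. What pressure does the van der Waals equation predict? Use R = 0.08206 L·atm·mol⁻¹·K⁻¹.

P ≈ 31.22 atm

P = RT/(V_m − b) − a/V_m²
RT/(V_m − b) = (0.08206)(537)/(1.40 − 0.0391) = 44.066/1.3609 = 32.380 atm
a/V_m² = 2.28/(1.40)² = 1.1633 atm
P = 32.380 − 1.1633 = 31.22 atm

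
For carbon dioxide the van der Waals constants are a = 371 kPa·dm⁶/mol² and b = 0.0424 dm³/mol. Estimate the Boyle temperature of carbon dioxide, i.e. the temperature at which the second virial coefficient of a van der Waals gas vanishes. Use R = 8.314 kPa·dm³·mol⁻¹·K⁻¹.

T_B ≈ 1052 K

For a van der Waals gas the second virial coefficient B₂ = b − a/(RT) vanishes at T_B = a/(Rb).
T_B = 371/(8.314×0.0424) = 371/0.35251 = 1052 K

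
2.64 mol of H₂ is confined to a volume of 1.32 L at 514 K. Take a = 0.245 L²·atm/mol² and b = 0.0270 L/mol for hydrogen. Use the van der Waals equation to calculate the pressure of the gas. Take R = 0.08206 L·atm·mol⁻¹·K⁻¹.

P = nRT/(V − nb) − a n²/V²
nRT/(V − nb) = (2.64)(0.08206)(514)/(1.32 − 2.64×0.0270) = 111.35/1.2487 = 89.173 atm
a n²/V² = (0.245)(2.64)²/(1.32)² = 0.98000 atm
P = 89.173 − 0.98000 = 88.19 atm

P ≈ 88.19 atm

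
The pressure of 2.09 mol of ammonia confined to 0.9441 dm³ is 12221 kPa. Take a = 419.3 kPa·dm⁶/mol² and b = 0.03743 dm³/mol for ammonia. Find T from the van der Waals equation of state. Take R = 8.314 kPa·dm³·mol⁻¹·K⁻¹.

T ≈ 711.4 K

T = (P + a n²/V²)(V − nb)/(nR)
P + a n²/V² = 12221 + (419.3)(2.09)²/(0.9441)² = 14276 kPa
V − nb = 0.9441 − (2.09)(0.03743) = 0.86587 dm³
T = (14276)(0.86587)/((2.09)(8.314)) = 711.4 K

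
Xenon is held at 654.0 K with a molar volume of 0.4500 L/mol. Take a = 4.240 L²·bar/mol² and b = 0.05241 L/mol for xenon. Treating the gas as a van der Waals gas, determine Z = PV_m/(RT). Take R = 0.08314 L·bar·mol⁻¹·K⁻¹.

P = RT/(V_m − b) − a/V_m² = (0.08314)(654.0)/(0.4500 − 0.05241) − 4.240/(0.4500)²
  = 54.374/0.39759 − 20.938 = 136.76 − 20.938 = 115.82 bar
Z = PV_m/(RT) = (115.82)(0.4500)/((0.08314)(654.0)) = 52.119/54.374 = 0.9585

Z ≈ 0.9585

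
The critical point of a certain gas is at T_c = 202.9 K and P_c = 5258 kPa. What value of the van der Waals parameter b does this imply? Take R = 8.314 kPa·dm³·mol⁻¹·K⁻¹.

b ≈ 0.04010 dm³/mol

From T_c = 8a/(27Rb) and P_c = a/(27b²): b = R T_c/(8 P_c).
b = (8.314)(202.9)/(8×5258) = 1686.9/42064 = 0.04010 dm³/mol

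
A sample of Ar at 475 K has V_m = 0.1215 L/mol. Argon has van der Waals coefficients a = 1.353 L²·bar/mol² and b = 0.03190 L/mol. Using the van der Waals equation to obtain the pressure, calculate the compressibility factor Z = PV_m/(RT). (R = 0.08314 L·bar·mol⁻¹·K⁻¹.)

Z ≈ 1.074

P = RT/(V_m − b) − a/V_m² = (0.08314)(475)/(0.1215 − 0.03190) − 1.353/(0.1215)²
  = 39.492/0.089600 − 91.653 = 440.76 − 91.653 = 349.11 bar
Z = PV_m/(RT) = (349.11)(0.1215)/((0.08314)(475)) = 42.417/39.492 = 1.074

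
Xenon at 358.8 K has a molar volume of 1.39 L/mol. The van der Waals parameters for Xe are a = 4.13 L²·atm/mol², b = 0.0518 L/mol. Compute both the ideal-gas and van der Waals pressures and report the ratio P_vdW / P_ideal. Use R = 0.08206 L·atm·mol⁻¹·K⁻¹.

P_vdW / P_ideal ≈ 0.9378

Ideal: P_ideal = RT/V_m = (0.08206)(358.8)/1.39 = 21.1821 atm
vdW: P = RT/(V_m − b) − a/V_m² = 29.4431/1.33820 − 4.13/1.93210 = 22.0020 − 2.13757 = 19.8644 atm
Ratio = 19.8644/21.1821 = 0.9378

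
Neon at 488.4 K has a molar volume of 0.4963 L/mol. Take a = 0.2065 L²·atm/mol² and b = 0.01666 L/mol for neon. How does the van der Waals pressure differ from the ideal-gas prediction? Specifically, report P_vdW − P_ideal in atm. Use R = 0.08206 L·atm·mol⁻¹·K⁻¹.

Ideal: P_ideal = RT/V_m = (0.08206)(488.4)/0.4963 = 80.7538 atm
vdW: P = RT/(V_m − b) − a/V_m² = 40.0781/0.479640 − 0.2065/0.246314 = 83.5587 − 0.838361 = 82.7203 atm
ΔP = 82.7203 − 80.7538 = 1.967 atm

ΔP ≈ 1.967 atm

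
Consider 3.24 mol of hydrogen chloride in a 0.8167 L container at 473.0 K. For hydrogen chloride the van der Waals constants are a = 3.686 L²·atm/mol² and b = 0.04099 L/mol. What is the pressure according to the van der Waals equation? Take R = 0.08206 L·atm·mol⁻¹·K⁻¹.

P ≈ 125.9 atm

P = nRT/(V − nb) − a n²/V²
nRT/(V − nb) = (3.24)(0.08206)(473.0)/(0.8167 − 3.24×0.04099) = 125.76/0.68389 = 183.89 atm
a n²/V² = (3.686)(3.24)²/(0.8167)² = 58.012 atm
P = 183.89 − 58.012 = 125.9 atm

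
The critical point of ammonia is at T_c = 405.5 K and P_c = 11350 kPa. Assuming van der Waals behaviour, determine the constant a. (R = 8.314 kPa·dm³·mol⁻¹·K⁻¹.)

From T_c = 8a/(27Rb) and P_c = a/(27b²): a = 27 R² T_c²/(64 P_c).
a = 27×(8.314)²×(405.5)²/(64×11350) = 306877835/726400 = 422.5 kPa·dm⁶/mol²

a ≈ 422.5 kPa·dm⁶/mol²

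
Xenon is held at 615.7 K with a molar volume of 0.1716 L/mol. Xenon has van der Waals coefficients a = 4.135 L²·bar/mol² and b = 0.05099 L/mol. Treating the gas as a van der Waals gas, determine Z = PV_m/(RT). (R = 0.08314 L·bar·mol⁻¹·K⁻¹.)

Z ≈ 0.9520

P = RT/(V_m − b) − a/V_m² = (0.08314)(615.7)/(0.1716 − 0.05099) − 4.135/(0.1716)²
  = 51.189/0.12061 − 140.42 = 424.42 − 140.42 = 284.00 bar
Z = PV_m/(RT) = (284.00)(0.1716)/((0.08314)(615.7)) = 48.734/51.189 = 0.9520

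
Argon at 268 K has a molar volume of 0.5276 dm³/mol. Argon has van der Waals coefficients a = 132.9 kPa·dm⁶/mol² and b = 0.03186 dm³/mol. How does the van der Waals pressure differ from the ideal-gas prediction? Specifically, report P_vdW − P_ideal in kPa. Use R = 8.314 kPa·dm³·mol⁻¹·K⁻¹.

ΔP ≈ -206.0 kPa

Ideal: P_ideal = RT/V_m = (8.314)(268)/0.5276 = 4223.18 kPa
vdW: P = RT/(V_m − b) − a/V_m² = 2228.15/0.495740 − 132.9/0.278362 = 4494.59 − 477.436 = 4017.15 kPa
ΔP = 4017.15 − 4223.18 = -206.0 kPa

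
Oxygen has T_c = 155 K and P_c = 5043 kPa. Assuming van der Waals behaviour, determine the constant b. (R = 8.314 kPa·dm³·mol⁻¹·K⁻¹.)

From T_c = 8a/(27Rb) and P_c = a/(27b²): b = R T_c/(8 P_c).
b = (8.314)(155)/(8×5043) = 1288.7/40344 = 0.03194 dm³/mol

b ≈ 0.03194 dm³/mol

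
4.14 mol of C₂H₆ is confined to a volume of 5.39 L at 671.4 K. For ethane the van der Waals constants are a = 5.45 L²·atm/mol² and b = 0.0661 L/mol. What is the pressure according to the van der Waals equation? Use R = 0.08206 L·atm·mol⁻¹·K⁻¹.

P ≈ 41.37 atm

P = nRT/(V − nb) − a n²/V²
nRT/(V − nb) = (4.14)(0.08206)(671.4)/(5.39 − 4.14×0.0661) = 228.09/5.1163 = 44.581 atm
a n²/V² = (5.45)(4.14)²/(5.39)² = 3.2153 atm
P = 44.581 − 3.2153 = 41.37 atm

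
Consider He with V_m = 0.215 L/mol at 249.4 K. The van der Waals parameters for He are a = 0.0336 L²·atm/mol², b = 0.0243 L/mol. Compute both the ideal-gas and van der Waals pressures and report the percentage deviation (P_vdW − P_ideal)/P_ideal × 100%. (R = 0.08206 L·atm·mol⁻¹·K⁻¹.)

Ideal: P_ideal = RT/V_m = (0.08206)(249.4)/0.215 = 95.1896 atm
vdW: P = RT/(V_m − b) − a/V_m² = 20.4658/0.190700 − 0.0336/0.0462250 = 107.319 − 0.726879 = 106.592 atm
% deviation = (106.592 − 95.1896)/95.1896 × 100% = 11.98%

11.98 %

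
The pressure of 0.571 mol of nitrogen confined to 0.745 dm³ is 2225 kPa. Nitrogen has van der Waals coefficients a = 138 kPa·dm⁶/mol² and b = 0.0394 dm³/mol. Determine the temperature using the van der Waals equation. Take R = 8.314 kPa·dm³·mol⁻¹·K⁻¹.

T = (P + a n²/V²)(V − nb)/(nR)
P + a n²/V² = 2225 + (138)(0.571)²/(0.745)² = 2306.1 kPa
V − nb = 0.745 − (0.571)(0.0394) = 0.72250 dm³
T = (2306.1)(0.72250)/((0.571)(8.314)) = 351.0 K

T ≈ 351.0 K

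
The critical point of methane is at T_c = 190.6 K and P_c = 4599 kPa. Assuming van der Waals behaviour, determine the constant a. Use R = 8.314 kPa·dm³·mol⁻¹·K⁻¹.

a ≈ 230.3 kPa·dm⁶/mol²

From T_c = 8a/(27Rb) and P_c = a/(27b²): a = 27 R² T_c²/(64 P_c).
a = 27×(8.314)²×(190.6)²/(64×4599) = 67799985/294336 = 230.3 kPa·dm⁶/mol²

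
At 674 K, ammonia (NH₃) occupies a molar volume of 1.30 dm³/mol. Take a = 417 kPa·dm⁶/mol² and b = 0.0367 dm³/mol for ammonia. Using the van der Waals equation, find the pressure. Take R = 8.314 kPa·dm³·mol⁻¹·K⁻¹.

P = RT/(V_m − b) − a/V_m²
RT/(V_m − b) = (8.314)(674)/(1.30 − 0.0367) = 5603.6/1.2633 = 4435.7 kPa
a/V_m² = 417/(1.30)² = 246.75 kPa
P = 4435.7 − 246.75 = 4189 kPa

P ≈ 4189 kPa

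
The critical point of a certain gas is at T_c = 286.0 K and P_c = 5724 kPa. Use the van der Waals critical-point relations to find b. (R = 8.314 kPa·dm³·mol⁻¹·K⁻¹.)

b ≈ 0.05193 dm³/mol

From T_c = 8a/(27Rb) and P_c = a/(27b²): b = R T_c/(8 P_c).
b = (8.314)(286.0)/(8×5724) = 2377.8/45792 = 0.05193 dm³/mol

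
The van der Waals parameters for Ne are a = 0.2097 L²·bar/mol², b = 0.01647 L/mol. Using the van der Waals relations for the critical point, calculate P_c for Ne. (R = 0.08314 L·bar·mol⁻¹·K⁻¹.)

P_c ≈ 28.63 bar

For a van der Waals gas, P_c = a/(27b²).
P_c = 0.2097/(27×(0.01647)²) = 0.2097/0.0073240 = 28.63 bar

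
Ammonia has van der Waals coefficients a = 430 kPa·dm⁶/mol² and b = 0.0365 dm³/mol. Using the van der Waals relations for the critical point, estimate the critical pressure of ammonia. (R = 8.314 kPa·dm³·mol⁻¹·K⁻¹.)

P_c ≈ 11954 kPa

For a van der Waals gas, P_c = a/(27b²).
P_c = 430/(27×(0.0365)²) = 430/0.035971 = 11954 kPa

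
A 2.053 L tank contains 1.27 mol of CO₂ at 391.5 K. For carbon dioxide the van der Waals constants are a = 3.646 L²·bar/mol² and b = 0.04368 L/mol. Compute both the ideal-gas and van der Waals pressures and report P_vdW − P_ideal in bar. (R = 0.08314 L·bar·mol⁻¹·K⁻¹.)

ΔP ≈ -0.836 bar

Ideal: P_ideal = nRT/V = (1.27)(0.08314)(391.5)/2.053 = 20.1352 bar
vdW: P = nRT/(V − nb) − a n²/V² = 41.3376/1.99753 − 5.88063/4.21481 = 20.6944 − 1.39523 = 19.2992 bar
ΔP = 19.2992 − 20.1352 = -0.836 bar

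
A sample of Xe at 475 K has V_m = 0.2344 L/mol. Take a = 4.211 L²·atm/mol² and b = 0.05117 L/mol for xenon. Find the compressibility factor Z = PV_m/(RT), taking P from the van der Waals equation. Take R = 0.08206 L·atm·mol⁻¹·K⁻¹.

Z ≈ 0.8184

P = RT/(V_m − b) − a/V_m² = (0.08206)(475)/(0.2344 − 0.05117) − 4.211/(0.2344)²
  = 38.979/0.18323 − 76.643 = 212.73 − 76.643 = 136.09 atm
Z = PV_m/(RT) = (136.09)(0.2344)/((0.08206)(475)) = 31.899/38.979 = 0.8184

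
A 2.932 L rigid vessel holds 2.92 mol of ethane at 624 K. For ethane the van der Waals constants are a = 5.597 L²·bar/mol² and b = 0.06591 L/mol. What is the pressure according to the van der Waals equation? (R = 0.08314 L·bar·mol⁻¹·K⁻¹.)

P = nRT/(V − nb) − a n²/V²
nRT/(V − nb) = (2.92)(0.08314)(624)/(2.932 − 2.92×0.06591) = 151.49/2.7395 = 55.298 bar
a n²/V² = (5.597)(2.92)²/(2.932)² = 5.5513 bar
P = 55.298 − 5.5513 = 49.75 bar

P ≈ 49.75 bar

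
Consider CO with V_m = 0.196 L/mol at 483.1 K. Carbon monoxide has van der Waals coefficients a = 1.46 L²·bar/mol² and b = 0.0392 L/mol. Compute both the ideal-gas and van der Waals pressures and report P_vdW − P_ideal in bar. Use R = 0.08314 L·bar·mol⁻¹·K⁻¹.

ΔP ≈ 13.23 bar

Ideal: P_ideal = RT/V_m = (0.08314)(483.1)/0.196 = 204.923 bar
vdW: P = RT/(V_m − b) − a/V_m² = 40.1649/0.156800 − 1.46/0.0384160 = 256.154 − 38.0050 = 218.149 bar
ΔP = 218.149 − 204.923 = 13.23 bar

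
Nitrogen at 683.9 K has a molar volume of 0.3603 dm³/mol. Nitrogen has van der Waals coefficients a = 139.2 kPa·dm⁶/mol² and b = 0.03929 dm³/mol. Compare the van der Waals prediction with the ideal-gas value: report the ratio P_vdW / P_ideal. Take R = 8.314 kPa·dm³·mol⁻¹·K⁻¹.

Ideal: P_ideal = RT/V_m = (8.314)(683.9)/0.3603 = 15781.1 kPa
vdW: P = RT/(V_m − b) − a/V_m² = 5685.94/0.321010 − 139.2/0.129816 = 17712.7 − 1072.29 = 16640.4 kPa
Ratio = 16640.4/15781.1 = 1.054

P_vdW / P_ideal ≈ 1.054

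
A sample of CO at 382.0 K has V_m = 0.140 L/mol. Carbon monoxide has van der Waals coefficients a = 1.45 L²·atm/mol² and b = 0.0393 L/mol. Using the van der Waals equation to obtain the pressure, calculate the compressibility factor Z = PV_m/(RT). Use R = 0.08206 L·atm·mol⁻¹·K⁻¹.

Z ≈ 1.060

P = RT/(V_m − b) − a/V_m² = (0.08206)(382.0)/(0.140 − 0.0393) − 1.45/(0.140)²
  = 31.347/0.10070 − 73.980 = 311.29 − 73.980 = 237.31 atm
Z = PV_m/(RT) = (237.31)(0.140)/((0.08206)(382.0)) = 33.223/31.347 = 1.060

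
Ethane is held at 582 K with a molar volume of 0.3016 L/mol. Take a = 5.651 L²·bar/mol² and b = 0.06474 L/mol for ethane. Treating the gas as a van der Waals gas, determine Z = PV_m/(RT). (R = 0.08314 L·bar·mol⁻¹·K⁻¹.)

Z ≈ 0.8861

P = RT/(V_m − b) − a/V_m² = (0.08314)(582)/(0.3016 − 0.06474) − 5.651/(0.3016)²
  = 48.387/0.23686 − 62.124 = 204.29 − 62.124 = 142.17 bar
Z = PV_m/(RT) = (142.17)(0.3016)/((0.08314)(582)) = 42.878/48.387 = 0.8861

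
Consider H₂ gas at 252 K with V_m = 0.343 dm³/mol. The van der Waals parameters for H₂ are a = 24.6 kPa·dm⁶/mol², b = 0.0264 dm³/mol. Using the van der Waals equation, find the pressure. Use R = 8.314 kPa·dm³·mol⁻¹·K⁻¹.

P = RT/(V_m − b) − a/V_m²
RT/(V_m − b) = (8.314)(252)/(0.343 − 0.0264) = 2095.1/0.31660 = 6617.5 kPa
a/V_m² = 24.6/(0.343)² = 209.10 kPa
P = 6617.5 − 209.10 = 6408 kPa

P ≈ 6408 kPa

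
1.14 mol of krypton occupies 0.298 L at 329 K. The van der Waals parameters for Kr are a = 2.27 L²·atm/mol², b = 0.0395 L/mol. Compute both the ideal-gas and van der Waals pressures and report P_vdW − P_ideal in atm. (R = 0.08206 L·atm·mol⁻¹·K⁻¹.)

ΔP ≈ -14.84 atm

Ideal: P_ideal = nRT/V = (1.14)(0.08206)(329)/0.298 = 103.280 atm
vdW: P = nRT/(V − nb) − a n²/V² = 30.7774/0.252970 − 2.95009/0.0888040 = 121.664 − 33.2202 = 88.444 atm
ΔP = 88.444 − 103.280 = -14.84 atm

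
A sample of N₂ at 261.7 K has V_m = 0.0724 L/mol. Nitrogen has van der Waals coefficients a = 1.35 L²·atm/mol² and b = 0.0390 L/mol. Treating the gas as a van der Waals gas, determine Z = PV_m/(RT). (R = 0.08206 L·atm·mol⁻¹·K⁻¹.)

Z ≈ 1.299

P = RT/(V_m − b) − a/V_m² = (0.08206)(261.7)/(0.0724 − 0.0390) − 1.35/(0.0724)²
  = 21.475/0.033400 − 257.55 = 642.96 − 257.55 = 385.41 atm
Z = PV_m/(RT) = (385.41)(0.0724)/((0.08206)(261.7)) = 27.904/21.475 = 1.299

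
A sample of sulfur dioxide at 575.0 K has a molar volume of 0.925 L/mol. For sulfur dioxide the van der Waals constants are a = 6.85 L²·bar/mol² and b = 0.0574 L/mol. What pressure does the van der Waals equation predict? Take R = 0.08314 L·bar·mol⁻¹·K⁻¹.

P ≈ 47.10 bar

P = RT/(V_m − b) − a/V_m²
RT/(V_m − b) = (0.08314)(575.0)/(0.925 − 0.0574) = 47.806/0.86760 = 55.101 bar
a/V_m² = 6.85/(0.925)² = 8.0058 bar
P = 55.101 − 8.0058 = 47.10 bar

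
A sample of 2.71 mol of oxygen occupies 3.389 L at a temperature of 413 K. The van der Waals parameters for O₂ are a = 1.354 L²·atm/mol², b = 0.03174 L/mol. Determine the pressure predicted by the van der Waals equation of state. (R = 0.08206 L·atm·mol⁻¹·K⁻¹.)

P = nRT/(V − nb) − a n²/V²
nRT/(V − nb) = (2.71)(0.08206)(413)/(3.389 − 2.71×0.03174) = 91.844/3.3030 = 27.806 atm
a n²/V² = (1.354)(2.71)²/(3.389)² = 0.86579 atm
P = 27.806 − 0.86579 = 26.94 atm

P ≈ 26.94 atm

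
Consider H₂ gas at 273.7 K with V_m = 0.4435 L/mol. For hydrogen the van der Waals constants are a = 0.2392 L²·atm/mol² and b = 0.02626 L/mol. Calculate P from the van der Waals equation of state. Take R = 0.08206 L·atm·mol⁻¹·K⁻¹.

P = RT/(V_m − b) − a/V_m²
RT/(V_m − b) = (0.08206)(273.7)/(0.4435 − 0.02626) = 22.460/0.41724 = 53.830 atm
a/V_m² = 0.2392/(0.4435)² = 1.2161 atm
P = 53.830 − 1.2161 = 52.61 atm

P ≈ 52.61 atm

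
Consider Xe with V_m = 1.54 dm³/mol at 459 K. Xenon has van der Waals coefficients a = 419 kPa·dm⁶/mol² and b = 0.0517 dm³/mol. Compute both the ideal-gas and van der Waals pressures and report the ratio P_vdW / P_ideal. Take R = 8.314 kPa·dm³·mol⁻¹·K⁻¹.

Ideal: P_ideal = RT/V_m = (8.314)(459)/1.54 = 2478.00 kPa
vdW: P = RT/(V_m − b) − a/V_m² = 3816.13/1.48830 − 419/2.37160 = 2564.09 − 176.674 = 2387.42 kPa
Ratio = 2387.42/2478.00 = 0.9634

P_vdW / P_ideal ≈ 0.9634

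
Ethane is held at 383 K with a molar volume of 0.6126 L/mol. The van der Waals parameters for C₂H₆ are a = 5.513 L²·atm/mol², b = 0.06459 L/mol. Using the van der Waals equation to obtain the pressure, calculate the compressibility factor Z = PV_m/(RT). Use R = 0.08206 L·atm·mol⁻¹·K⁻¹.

P = RT/(V_m − b) − a/V_m² = (0.08206)(383)/(0.6126 − 0.06459) − 5.513/(0.6126)²
  = 31.429/0.54801 − 14.690 = 57.351 − 14.690 = 42.661 atm
Z = PV_m/(RT) = (42.661)(0.6126)/((0.08206)(383)) = 26.134/31.429 = 0.8315

Z ≈ 0.8315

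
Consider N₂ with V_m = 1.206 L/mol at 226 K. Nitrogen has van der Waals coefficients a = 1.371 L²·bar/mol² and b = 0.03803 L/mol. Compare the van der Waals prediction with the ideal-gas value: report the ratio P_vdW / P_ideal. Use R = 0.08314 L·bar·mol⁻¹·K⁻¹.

P_vdW / P_ideal ≈ 0.9721

Ideal: P_ideal = RT/V_m = (0.08314)(226)/1.206 = 15.5801 bar
vdW: P = RT/(V_m − b) − a/V_m² = 18.7896/1.16797 − 1.371/1.45444 = 16.0874 − 0.942631 = 15.1448 bar
Ratio = 15.1448/15.5801 = 0.9721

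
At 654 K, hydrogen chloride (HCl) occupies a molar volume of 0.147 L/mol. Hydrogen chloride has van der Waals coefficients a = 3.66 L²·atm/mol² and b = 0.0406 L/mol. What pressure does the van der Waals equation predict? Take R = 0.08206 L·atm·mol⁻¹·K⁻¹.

P ≈ 335.0 atm

P = RT/(V_m − b) − a/V_m²
RT/(V_m − b) = (0.08206)(654)/(0.147 − 0.0406) = 53.667/0.10640 = 504.39 atm
a/V_m² = 3.66/(0.147)² = 169.37 atm
P = 504.39 − 169.37 = 335.0 atm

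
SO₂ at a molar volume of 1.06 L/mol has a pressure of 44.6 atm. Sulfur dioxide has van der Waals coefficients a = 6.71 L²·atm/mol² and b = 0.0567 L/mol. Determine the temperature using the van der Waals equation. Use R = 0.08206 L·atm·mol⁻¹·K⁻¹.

T ≈ 618.3 K

T = (P + a/V_m²)(V_m − b)/R
P + a/V_m² = 44.6 + 6.71/(1.06)² = 50.572 atm
V_m − b = 1.06 − 0.0567 = 1.0033 L/mol
T = (50.572)(1.0033)/0.08206 = 618.3 K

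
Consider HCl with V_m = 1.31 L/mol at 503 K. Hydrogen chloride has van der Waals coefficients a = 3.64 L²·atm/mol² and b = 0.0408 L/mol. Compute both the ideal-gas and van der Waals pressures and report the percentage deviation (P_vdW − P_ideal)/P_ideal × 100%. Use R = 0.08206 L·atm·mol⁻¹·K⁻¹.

Ideal: P_ideal = RT/V_m = (0.08206)(503)/1.31 = 31.5085 atm
vdW: P = RT/(V_m − b) − a/V_m² = 41.2762/1.26920 − 3.64/1.71610 = 32.5214 − 2.12109 = 30.4003 atm
% deviation = (30.4003 − 31.5085)/31.5085 × 100% = -3.52%

-3.52 %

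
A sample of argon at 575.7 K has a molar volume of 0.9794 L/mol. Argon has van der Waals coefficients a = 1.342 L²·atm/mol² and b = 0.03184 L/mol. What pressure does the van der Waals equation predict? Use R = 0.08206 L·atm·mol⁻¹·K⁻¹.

P ≈ 48.46 atm

P = RT/(V_m − b) − a/V_m²
RT/(V_m − b) = (0.08206)(575.7)/(0.9794 − 0.03184) = 47.242/0.94756 = 49.856 atm
a/V_m² = 1.342/(0.9794)² = 1.3990 atm
P = 49.856 − 1.3990 = 48.46 atm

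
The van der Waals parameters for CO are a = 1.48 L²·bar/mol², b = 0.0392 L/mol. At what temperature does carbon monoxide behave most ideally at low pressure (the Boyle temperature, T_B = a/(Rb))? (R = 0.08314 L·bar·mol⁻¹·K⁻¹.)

For a van der Waals gas the second virial coefficient B₂ = b − a/(RT) vanishes at T_B = a/(Rb).
T_B = 1.48/(0.08314×0.0392) = 1.48/0.0032591 = 454.1 K

T_B ≈ 454.1 K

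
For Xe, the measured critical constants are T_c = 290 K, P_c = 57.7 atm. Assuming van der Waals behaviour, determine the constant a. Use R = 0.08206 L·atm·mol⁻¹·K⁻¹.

a ≈ 4.141 L²·atm/mol²

From T_c = 8a/(27Rb) and P_c = a/(27b²): a = 27 R² T_c²/(64 P_c).
a = 27×(0.08206)²×(290)²/(64×57.7) = 15291/3692.8 = 4.141 L²·atm/mol²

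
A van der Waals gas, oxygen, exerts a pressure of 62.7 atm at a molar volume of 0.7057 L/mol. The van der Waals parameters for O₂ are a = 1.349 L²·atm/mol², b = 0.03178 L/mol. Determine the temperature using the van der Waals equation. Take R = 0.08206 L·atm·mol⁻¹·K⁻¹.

T = (P + a/V_m²)(V_m − b)/R
P + a/V_m² = 62.7 + 1.349/(0.7057)² = 65.409 atm
V_m − b = 0.7057 − 0.03178 = 0.67392 L/mol
T = (65.409)(0.67392)/0.08206 = 537.2 K

T ≈ 537.2 K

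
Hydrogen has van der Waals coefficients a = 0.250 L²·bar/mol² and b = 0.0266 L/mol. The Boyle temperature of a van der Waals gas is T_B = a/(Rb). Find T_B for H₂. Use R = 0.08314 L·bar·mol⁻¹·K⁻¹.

T_B ≈ 113.0 K

For a van der Waals gas the second virial coefficient B₂ = b − a/(RT) vanishes at T_B = a/(Rb).
T_B = 0.250/(0.08314×0.0266) = 0.250/0.0022115 = 113.0 K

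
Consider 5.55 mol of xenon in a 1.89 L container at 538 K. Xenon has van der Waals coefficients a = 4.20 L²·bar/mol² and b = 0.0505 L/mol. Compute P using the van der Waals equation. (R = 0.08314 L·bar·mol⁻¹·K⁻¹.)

P ≈ 118.0 bar

P = nRT/(V − nb) − a n²/V²
nRT/(V − nb) = (5.55)(0.08314)(538)/(1.89 − 5.55×0.0505) = 248.25/1.6097 = 154.22 bar
a n²/V² = (4.20)(5.55)²/(1.89)² = 36.217 bar
P = 154.22 − 36.217 = 118.0 bar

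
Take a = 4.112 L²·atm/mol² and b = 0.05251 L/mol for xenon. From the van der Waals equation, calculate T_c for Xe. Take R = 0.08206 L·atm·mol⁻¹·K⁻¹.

For a van der Waals gas, T_c = 8a/(27Rb).
T_c = 8×4.112/(27×0.08206×0.05251) = 32.896/0.11634 = 282.8 K

T_c ≈ 282.8 K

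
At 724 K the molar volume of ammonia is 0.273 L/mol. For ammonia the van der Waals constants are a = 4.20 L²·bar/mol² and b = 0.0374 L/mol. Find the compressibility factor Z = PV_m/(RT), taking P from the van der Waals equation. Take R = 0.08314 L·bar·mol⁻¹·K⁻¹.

P = RT/(V_m − b) − a/V_m² = (0.08314)(724)/(0.273 − 0.0374) − 4.20/(0.273)²
  = 60.193/0.23560 − 56.354 = 255.49 − 56.354 = 199.14 bar
Z = PV_m/(RT) = (199.14)(0.273)/((0.08314)(724)) = 54.365/60.193 = 0.9032

Z ≈ 0.9032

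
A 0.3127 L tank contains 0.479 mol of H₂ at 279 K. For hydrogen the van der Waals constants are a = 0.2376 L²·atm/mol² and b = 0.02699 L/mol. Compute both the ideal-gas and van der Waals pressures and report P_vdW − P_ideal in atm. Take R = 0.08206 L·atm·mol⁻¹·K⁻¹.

ΔP ≈ 0.955 atm

Ideal: P_ideal = nRT/V = (0.479)(0.08206)(279)/0.3127 = 35.0706 atm
vdW: P = nRT/(V − nb) − a n²/V² = 10.9666/0.299772 − 0.0545152/0.0977813 = 36.5831 − 0.557522 = 36.0256 atm
ΔP = 36.0256 − 35.0706 = 0.955 atm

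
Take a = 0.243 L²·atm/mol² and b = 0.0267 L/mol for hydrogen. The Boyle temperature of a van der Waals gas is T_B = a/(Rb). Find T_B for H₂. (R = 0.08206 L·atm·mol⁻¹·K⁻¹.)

For a van der Waals gas the second virial coefficient B₂ = b − a/(RT) vanishes at T_B = a/(Rb).
T_B = 0.243/(0.08206×0.0267) = 0.243/0.0021910 = 110.9 K

T_B ≈ 110.9 K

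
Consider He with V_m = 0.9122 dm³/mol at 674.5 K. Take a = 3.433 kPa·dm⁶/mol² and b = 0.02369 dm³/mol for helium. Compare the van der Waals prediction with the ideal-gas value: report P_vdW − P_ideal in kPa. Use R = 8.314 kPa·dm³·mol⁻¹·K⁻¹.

Ideal: P_ideal = RT/V_m = (8.314)(674.5)/0.9122 = 6147.55 kPa
vdW: P = RT/(V_m − b) − a/V_m² = 5607.79/0.888510 − 3.433/0.832109 = 6311.45 − 4.12566 = 6307.32 kPa
ΔP = 6307.32 − 6147.55 = 159.8 kPa

ΔP ≈ 159.8 kPa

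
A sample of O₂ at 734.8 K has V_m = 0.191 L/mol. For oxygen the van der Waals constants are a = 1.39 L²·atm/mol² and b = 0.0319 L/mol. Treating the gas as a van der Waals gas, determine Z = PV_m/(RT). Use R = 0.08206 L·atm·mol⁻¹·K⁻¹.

P = RT/(V_m − b) − a/V_m² = (0.08206)(734.8)/(0.191 − 0.0319) − 1.39/(0.191)²
  = 60.298/0.15910 − 38.102 = 378.99 − 38.102 = 340.89 atm
Z = PV_m/(RT) = (340.89)(0.191)/((0.08206)(734.8)) = 65.110/60.298 = 1.080

Z ≈ 1.080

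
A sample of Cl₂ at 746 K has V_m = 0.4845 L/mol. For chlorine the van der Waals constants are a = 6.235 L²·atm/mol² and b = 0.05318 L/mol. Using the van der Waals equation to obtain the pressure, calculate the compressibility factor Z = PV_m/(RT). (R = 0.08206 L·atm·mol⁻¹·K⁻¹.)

Z ≈ 0.9131

P = RT/(V_m − b) − a/V_m² = (0.08206)(746)/(0.4845 − 0.05318) − 6.235/(0.4845)²
  = 61.217/0.43132 − 26.561 = 141.93 − 26.561 = 115.37 atm
Z = PV_m/(RT) = (115.37)(0.4845)/((0.08206)(746)) = 55.897/61.217 = 0.9131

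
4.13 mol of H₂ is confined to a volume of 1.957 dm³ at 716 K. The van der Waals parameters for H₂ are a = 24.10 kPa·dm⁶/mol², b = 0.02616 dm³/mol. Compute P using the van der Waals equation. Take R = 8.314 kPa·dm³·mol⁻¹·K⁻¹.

P ≈ 13189 kPa

P = nRT/(V − nb) − a n²/V²
nRT/(V − nb) = (4.13)(8.314)(716)/(1.957 − 4.13×0.02616) = 24585/1.8490 = 13296 kPa
a n²/V² = (24.10)(4.13)²/(1.957)² = 107.33 kPa
P = 13296 − 107.33 = 13189 kPa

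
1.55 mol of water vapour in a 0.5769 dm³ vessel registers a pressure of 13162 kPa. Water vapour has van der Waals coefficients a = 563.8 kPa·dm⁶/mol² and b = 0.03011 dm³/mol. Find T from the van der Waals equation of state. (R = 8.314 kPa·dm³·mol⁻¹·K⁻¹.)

T ≈ 709.0 K

T = (P + a n²/V²)(V − nb)/(nR)
P + a n²/V² = 13162 + (563.8)(1.55)²/(0.5769)² = 17232 kPa
V − nb = 0.5769 − (1.55)(0.03011) = 0.53023 dm³
T = (17232)(0.53023)/((1.55)(8.314)) = 709.0 K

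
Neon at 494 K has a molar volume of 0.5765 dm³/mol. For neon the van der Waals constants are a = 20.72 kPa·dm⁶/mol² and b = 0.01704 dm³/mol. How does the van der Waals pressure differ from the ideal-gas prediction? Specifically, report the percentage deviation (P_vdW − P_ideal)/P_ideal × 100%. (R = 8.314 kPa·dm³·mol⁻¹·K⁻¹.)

Ideal: P_ideal = RT/V_m = (8.314)(494)/0.5765 = 7124.23 kPa
vdW: P = RT/(V_m − b) − a/V_m² = 4107.12/0.559460 − 20.72/0.332352 = 7341.22 − 62.3435 = 7278.88 kPa
% deviation = (7278.88 − 7124.23)/7124.23 × 100% = 2.17%

2.17 %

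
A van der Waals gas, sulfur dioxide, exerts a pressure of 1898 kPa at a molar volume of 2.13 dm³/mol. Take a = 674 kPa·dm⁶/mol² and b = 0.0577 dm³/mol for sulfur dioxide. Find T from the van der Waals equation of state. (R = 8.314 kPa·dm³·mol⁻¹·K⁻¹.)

T = (P + a/V_m²)(V_m − b)/R
P + a/V_m² = 1898 + 674/(2.13)² = 2046.6 kPa
V_m − b = 2.13 − 0.0577 = 2.0723 dm³/mol
T = (2046.6)(2.0723)/8.314 = 510.1 K

T ≈ 510.1 K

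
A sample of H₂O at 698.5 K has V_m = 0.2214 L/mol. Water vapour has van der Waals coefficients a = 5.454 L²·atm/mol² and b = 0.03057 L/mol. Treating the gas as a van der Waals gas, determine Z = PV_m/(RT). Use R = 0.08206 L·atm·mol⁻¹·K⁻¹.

P = RT/(V_m − b) − a/V_m² = (0.08206)(698.5)/(0.2214 − 0.03057) − 5.454/(0.2214)²
  = 57.319/0.19083 − 111.27 = 300.37 − 111.27 = 189.10 atm
Z = PV_m/(RT) = (189.10)(0.2214)/((0.08206)(698.5)) = 41.867/57.319 = 0.7304

Z ≈ 0.7304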